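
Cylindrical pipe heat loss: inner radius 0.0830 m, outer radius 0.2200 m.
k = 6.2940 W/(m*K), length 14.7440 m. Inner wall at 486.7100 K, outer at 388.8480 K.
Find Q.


dT = 97.8620 K
ln(ro/ri) = 0.9748
Q = 2*pi*6.2940*14.7440*97.8620 / 0.9748 = 58536.4411 W

58536.4411 W


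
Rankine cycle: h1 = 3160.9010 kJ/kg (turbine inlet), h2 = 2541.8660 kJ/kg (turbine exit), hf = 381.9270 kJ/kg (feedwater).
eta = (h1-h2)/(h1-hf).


W = 619.0350 kJ/kg
Q_in = 2778.9740 kJ/kg
eta = 0.2228 = 22.2757%

eta = 22.2757%


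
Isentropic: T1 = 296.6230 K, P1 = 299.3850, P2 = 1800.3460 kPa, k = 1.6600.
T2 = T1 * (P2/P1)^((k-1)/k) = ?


(k-1)/k = 0.3976
(P2/P1)^exp = 2.0407
T2 = 296.6230 * 2.0407 = 605.3099 K

605.3099 K


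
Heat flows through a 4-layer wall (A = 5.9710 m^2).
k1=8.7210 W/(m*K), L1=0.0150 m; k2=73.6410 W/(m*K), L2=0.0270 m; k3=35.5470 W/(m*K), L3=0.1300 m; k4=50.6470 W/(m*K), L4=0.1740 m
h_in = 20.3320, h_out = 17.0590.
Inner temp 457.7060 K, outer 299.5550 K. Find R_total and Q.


R_conv_in = 1/(20.3320*5.9710) = 0.0082
R_1 = 0.0150/(8.7210*5.9710) = 0.0003
R_2 = 0.0270/(73.6410*5.9710) = 6.1404e-05
R_3 = 0.1300/(35.5470*5.9710) = 0.0006
R_4 = 0.1740/(50.6470*5.9710) = 0.0006
R_conv_out = 1/(17.0590*5.9710) = 0.0098
R_total = 0.0196 K/W
Q = 158.1510 / 0.0196 = 8072.2849 W

R_total = 0.0196 K/W, Q = 8072.2849 W


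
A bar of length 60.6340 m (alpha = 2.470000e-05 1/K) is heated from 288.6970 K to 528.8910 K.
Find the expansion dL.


dT = 240.1940 K
dL = 2.470000e-05 * 60.6340 * 240.1940 = 0.359729 m
L_final = 60.993729 m

dL = 0.359729 m


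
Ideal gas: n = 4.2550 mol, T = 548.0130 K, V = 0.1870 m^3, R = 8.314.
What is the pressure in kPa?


P = nRT/V = 4.2550 * 8.314 * 548.0130 / 0.1870
= 19386.5462 / 0.1870 = 103671.3703 Pa = 103.6714 kPa

103.6714 kPa


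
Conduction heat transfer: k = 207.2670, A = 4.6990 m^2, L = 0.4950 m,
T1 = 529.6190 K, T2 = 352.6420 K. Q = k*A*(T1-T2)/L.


dT = 176.9770 K
Q = 207.2670 * 4.6990 * 176.9770 / 0.4950 = 348214.8086 W

348214.8086 W


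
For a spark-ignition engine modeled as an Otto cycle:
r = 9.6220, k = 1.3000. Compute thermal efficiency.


r^(k-1) = 1.9723
eta = 1 - 1/1.9723 = 0.4930 = 49.2985%

49.2985%


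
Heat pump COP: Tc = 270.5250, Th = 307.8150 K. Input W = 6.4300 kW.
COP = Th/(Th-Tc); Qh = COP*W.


COP = 307.8150 / 37.2900 = 8.2546
Qh = 8.2546 * 6.4300 = 53.0772 kW

COP = 8.2546, Qh = 53.0772 kW


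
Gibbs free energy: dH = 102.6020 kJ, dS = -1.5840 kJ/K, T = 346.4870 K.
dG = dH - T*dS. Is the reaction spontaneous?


T*dS = 346.4870 * -1.5840 = -548.8354 kJ
dG = 102.6020 + 548.8354 = 651.4374 kJ (non-spontaneous)

dG = 651.4374 kJ, non-spontaneous


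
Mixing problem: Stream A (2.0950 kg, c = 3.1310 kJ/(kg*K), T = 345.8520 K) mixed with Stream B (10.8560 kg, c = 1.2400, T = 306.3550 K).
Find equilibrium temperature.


num = 6392.5766
den = 20.0209
Tf = 319.2954 K

319.2954 K


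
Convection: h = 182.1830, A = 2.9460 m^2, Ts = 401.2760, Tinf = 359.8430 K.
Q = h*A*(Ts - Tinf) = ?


dT = 41.4330 K
Q = 182.1830 * 2.9460 * 41.4330 = 22237.5518 W

22237.5518 W


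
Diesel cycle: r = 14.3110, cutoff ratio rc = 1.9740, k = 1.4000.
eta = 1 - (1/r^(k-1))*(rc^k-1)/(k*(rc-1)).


r^(k-1) = 2.8991
rc^k = 2.5911
eta = 0.5975 = 59.7519%

59.7519%


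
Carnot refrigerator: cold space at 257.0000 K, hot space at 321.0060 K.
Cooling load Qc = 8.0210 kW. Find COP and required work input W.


COP = 257.0000 / 64.0060 = 4.0152
W = 8.0210 / 4.0152 = 1.9976 kW

COP = 4.0152, W = 1.9976 kW


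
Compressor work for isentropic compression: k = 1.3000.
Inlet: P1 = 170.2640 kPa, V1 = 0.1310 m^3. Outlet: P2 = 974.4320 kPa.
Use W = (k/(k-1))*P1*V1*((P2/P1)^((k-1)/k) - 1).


(k-1)/k = 0.2308
(P2/P1)^exp = 1.4957
W = 4.3333 * 170.2640 * 0.1310 * (1.4957 - 1) = 47.9086 kJ

47.9086 kJ


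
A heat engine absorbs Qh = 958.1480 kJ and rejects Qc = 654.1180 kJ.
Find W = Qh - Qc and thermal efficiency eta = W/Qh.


W = 958.1480 - 654.1180 = 304.0300 kJ
eta = 304.0300 / 958.1480 = 0.3173 = 31.7310%

W = 304.0300 kJ, eta = 31.7310%


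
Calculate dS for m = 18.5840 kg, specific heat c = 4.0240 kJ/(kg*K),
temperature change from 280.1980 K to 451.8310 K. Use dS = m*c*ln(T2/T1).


T2/T1 = 1.6125
ln(T2/T1) = 0.4778
dS = 18.5840 * 4.0240 * 0.4778 = 35.7317 kJ/K

35.7317 kJ/K


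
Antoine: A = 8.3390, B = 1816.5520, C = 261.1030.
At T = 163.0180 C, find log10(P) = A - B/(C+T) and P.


C+T = 424.1210
B/(C+T) = 4.2831
log10(P) = 8.3390 - 4.2831 = 4.0559
P = 10^4.0559 = 11373.6941 mmHg

11373.6941 mmHg


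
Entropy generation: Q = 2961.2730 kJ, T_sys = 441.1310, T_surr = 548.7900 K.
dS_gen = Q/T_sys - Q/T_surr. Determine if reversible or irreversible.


dS_sys = 2961.2730/441.1310 = 6.7129 kJ/K
dS_surr = -2961.2730/548.7900 = -5.3960 kJ/K
dS_gen = 6.7129 - 5.3960 = 1.3169 kJ/K (irreversible)

dS_gen = 1.3169 kJ/K, irreversible


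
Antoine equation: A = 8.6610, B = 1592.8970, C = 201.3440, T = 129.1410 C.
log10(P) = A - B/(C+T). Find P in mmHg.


C+T = 330.4850
B/(C+T) = 4.8199
log10(P) = 8.6610 - 4.8199 = 3.8411
P = 10^3.8411 = 6936.2247 mmHg

6936.2247 mmHg


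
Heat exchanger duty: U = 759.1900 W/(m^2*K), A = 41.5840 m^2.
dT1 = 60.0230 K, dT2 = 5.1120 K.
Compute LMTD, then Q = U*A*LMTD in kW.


LMTD = 22.2931 K
Q = 759.1900 * 41.5840 * 22.2931 = 703797.1558 W = 703.7972 kW

703.7972 kW


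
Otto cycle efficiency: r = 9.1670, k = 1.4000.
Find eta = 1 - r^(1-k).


r^(k-1) = 2.4260
eta = 1 - 1/2.4260 = 0.5878 = 58.7799%

58.7799%


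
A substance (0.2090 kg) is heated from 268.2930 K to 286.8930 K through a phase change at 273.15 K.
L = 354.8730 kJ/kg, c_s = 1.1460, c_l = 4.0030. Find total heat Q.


Q1 (sensible, solid) = 0.2090 * 1.1460 * 4.8570 = 1.1633 kJ
Q2 (latent) = 0.2090 * 354.8730 = 74.1685 kJ
Q3 (sensible, liquid) = 0.2090 * 4.0030 * 13.7430 = 11.4978 kJ
Q_total = 86.8295 kJ

86.8295 kJ


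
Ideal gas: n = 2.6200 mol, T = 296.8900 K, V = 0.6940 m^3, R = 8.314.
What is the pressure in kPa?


P = nRT/V = 2.6200 * 8.314 * 296.8900 / 0.6940
= 6467.0599 / 0.6940 = 9318.5301 Pa = 9.3185 kPa

9.3185 kPa


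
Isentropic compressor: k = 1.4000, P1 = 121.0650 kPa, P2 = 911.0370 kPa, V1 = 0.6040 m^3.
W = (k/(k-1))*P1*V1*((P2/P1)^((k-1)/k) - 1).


(k-1)/k = 0.2857
(P2/P1)^exp = 1.7801
W = 3.5000 * 121.0650 * 0.6040 * (1.7801 - 1) = 199.6407 kJ

199.6407 kJ


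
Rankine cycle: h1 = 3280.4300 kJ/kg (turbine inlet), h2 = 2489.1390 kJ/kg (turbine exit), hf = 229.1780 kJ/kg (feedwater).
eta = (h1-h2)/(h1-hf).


W = 791.2910 kJ/kg
Q_in = 3051.2520 kJ/kg
eta = 0.2593 = 25.9333%

eta = 25.9333%


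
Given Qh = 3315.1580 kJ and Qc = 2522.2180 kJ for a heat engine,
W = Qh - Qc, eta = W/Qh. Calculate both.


W = 3315.1580 - 2522.2180 = 792.9400 kJ
eta = 792.9400 / 3315.1580 = 0.2392 = 23.9186%

W = 792.9400 kJ, eta = 23.9186%


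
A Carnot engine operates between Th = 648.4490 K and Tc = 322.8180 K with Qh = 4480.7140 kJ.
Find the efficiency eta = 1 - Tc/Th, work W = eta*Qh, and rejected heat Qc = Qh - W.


eta = 1 - 322.8180/648.4490 = 0.5022
W = 0.5022 * 4480.7140 = 2250.0758 kJ
Qc = 4480.7140 - 2250.0758 = 2230.6382 kJ

eta = 50.2169%, W = 2250.0758 kJ, Qc = 2230.6382 kJ


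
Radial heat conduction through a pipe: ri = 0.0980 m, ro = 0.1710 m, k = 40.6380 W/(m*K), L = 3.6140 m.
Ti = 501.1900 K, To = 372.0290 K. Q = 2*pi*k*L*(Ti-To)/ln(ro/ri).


dT = 129.1610 K
ln(ro/ri) = 0.5567
Q = 2*pi*40.6380*3.6140*129.1610 / 0.5567 = 214098.4779 W

214098.4779 W


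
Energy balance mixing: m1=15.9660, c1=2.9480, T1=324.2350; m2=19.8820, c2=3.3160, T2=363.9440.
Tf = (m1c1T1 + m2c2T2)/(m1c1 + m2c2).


num = 39255.3769
den = 112.9965
Tf = 347.4035 K

347.4035 K


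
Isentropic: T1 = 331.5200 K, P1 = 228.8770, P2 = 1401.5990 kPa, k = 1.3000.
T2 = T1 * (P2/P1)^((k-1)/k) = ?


(k-1)/k = 0.2308
(P2/P1)^exp = 1.5192
T2 = 331.5200 * 1.5192 = 503.6515 K

503.6515 K


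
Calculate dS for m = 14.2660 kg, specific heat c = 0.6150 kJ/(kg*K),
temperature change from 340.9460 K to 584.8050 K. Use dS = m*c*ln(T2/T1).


T2/T1 = 1.7152
ln(T2/T1) = 0.5396
dS = 14.2660 * 0.6150 * 0.5396 = 4.7338 kJ/K

4.7338 kJ/K


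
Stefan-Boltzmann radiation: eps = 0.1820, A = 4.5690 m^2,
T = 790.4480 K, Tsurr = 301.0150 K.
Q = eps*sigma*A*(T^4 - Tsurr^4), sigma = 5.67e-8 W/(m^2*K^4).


T^4 = 3.9039e+11
Tsurr^4 = 8.2102e+09
Q = 0.1820 * 5.67e-8 * 4.5690 * 3.8217e+11 = 18019.2942 W

18019.2942 W


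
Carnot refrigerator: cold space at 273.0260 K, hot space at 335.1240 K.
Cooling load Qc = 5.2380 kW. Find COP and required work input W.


COP = 273.0260 / 62.0980 = 4.3967
W = 5.2380 / 4.3967 = 1.1913 kW

COP = 4.3967, W = 1.1913 kW


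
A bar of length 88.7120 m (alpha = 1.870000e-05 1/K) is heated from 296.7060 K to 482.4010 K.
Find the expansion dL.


dT = 185.6950 K
dL = 1.870000e-05 * 88.7120 * 185.6950 = 0.308052 m
L_final = 89.020052 m

dL = 0.308052 m


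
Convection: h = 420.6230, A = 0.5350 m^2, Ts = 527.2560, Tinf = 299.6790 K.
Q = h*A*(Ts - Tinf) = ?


dT = 227.5770 K
Q = 420.6230 * 0.5350 * 227.5770 = 51212.4045 W

51212.4045 W


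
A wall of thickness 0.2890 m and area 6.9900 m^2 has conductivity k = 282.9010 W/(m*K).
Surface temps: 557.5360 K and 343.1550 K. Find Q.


dT = 214.3810 K
Q = 282.9010 * 6.9900 * 214.3810 / 0.2890 = 1466898.6470 W

1466898.6470 W


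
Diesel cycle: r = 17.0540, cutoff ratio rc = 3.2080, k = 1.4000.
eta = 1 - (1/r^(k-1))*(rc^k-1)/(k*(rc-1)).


r^(k-1) = 3.1098
rc^k = 5.1136
eta = 0.5721 = 57.2077%

57.2077%


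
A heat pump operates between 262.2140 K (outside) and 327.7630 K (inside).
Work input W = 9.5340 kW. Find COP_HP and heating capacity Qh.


COP = 327.7630 / 65.5490 = 5.0003
Qh = 5.0003 * 9.5340 = 47.6726 kW

COP = 5.0003, Qh = 47.6726 kW


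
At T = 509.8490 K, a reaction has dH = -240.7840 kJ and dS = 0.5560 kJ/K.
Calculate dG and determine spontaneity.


T*dS = 509.8490 * 0.5560 = 283.4760 kJ
dG = -240.7840 - 283.4760 = -524.2600 kJ (spontaneous)

dG = -524.2600 kJ, spontaneous


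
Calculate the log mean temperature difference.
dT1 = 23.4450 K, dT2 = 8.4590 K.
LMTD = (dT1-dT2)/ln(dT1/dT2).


dT1/dT2 = 2.7716
ln(dT1/dT2) = 1.0194
LMTD = 14.9860 / 1.0194 = 14.7004 K

14.7004 K


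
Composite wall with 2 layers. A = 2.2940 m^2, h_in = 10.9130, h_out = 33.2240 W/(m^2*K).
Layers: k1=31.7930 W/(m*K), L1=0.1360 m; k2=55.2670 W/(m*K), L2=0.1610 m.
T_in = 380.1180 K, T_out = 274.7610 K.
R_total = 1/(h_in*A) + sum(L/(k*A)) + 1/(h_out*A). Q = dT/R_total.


R_conv_in = 1/(10.9130*2.2940) = 0.0399
R_1 = 0.1360/(31.7930*2.2940) = 0.0019
R_2 = 0.1610/(55.2670*2.2940) = 0.0013
R_conv_out = 1/(33.2240*2.2940) = 0.0131
R_total = 0.0562 K/W
Q = 105.3570 / 0.0562 = 1874.6716 W

R_total = 0.0562 K/W, Q = 1874.6716 W


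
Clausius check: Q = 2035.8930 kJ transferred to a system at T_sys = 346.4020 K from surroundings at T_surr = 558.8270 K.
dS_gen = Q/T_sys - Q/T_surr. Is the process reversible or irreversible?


dS_sys = 2035.8930/346.4020 = 5.8773 kJ/K
dS_surr = -2035.8930/558.8270 = -3.6432 kJ/K
dS_gen = 5.8773 - 3.6432 = 2.2341 kJ/K (irreversible)

dS_gen = 2.2341 kJ/K, irreversible


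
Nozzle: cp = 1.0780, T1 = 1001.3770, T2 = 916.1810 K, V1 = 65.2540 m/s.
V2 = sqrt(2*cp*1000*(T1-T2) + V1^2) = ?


dT = 85.1960 K
2*cp*1000*dT = 183682.5760
V1^2 = 4258.0845
V2 = sqrt(187940.6605) = 433.5212 m/s

433.5212 m/s


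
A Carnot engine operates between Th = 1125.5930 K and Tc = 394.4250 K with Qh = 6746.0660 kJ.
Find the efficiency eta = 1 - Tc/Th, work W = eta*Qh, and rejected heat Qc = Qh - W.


eta = 1 - 394.4250/1125.5930 = 0.6496
W = 0.6496 * 6746.0660 = 4382.1413 kJ
Qc = 6746.0660 - 4382.1413 = 2363.9247 kJ

eta = 64.9585%, W = 4382.1413 kJ, Qc = 2363.9247 kJ


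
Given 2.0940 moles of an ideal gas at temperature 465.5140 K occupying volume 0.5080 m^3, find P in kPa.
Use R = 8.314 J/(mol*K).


P = nRT/V = 2.0940 * 8.314 * 465.5140 / 0.5080
= 8104.3734 / 0.5080 = 15953.4910 Pa = 15.9535 kPa

15.9535 kPa


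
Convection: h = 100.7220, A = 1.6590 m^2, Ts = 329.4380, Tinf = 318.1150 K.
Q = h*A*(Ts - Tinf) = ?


dT = 11.3230 K
Q = 100.7220 * 1.6590 * 11.3230 = 1892.0484 W

1892.0484 W


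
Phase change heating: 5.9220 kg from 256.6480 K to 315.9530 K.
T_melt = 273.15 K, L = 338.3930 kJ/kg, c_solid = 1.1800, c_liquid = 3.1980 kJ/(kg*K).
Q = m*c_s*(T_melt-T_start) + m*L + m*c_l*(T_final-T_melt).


Q1 (sensible, solid) = 5.9220 * 1.1800 * 16.5020 = 115.3153 kJ
Q2 (latent) = 5.9220 * 338.3930 = 2003.9633 kJ
Q3 (sensible, liquid) = 5.9220 * 3.1980 * 42.8030 = 810.6270 kJ
Q_total = 2929.9057 kJ

2929.9057 kJ


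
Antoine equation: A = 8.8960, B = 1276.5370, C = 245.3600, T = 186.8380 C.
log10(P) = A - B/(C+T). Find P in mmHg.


C+T = 432.1980
B/(C+T) = 2.9536
log10(P) = 8.8960 - 2.9536 = 5.9424
P = 10^5.9424 = 875804.0938 mmHg

875804.0938 mmHg


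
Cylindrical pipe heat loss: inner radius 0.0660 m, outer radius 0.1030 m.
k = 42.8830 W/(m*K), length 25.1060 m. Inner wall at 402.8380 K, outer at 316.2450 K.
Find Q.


dT = 86.5930 K
ln(ro/ri) = 0.4451
Q = 2*pi*42.8830*25.1060*86.5930 / 0.4451 = 1316112.0755 W

1316112.0755 W


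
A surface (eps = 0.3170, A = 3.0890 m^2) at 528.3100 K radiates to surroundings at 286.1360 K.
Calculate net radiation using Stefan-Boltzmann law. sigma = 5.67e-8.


T^4 = 7.7903e+10
Tsurr^4 = 6.7033e+09
Q = 0.3170 * 5.67e-8 * 3.0890 * 7.1200e+10 = 3953.1156 W

3953.1156 W


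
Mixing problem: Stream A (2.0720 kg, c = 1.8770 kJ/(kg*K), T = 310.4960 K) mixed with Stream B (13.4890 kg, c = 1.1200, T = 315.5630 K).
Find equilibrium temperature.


num = 5974.9885
den = 18.9968
Tf = 314.5257 K

314.5257 K


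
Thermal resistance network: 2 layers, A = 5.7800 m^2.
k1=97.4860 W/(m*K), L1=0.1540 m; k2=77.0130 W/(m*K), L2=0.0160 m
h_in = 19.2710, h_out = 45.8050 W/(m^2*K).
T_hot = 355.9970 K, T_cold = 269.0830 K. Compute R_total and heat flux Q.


R_conv_in = 1/(19.2710*5.7800) = 0.0090
R_1 = 0.1540/(97.4860*5.7800) = 0.0003
R_2 = 0.0160/(77.0130*5.7800) = 3.5944e-05
R_conv_out = 1/(45.8050*5.7800) = 0.0038
R_total = 0.0131 K/W
Q = 86.9140 / 0.0131 = 6652.8802 W

R_total = 0.0131 K/W, Q = 6652.8802 W


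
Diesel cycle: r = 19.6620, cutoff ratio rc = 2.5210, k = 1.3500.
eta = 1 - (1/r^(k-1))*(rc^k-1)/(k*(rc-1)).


r^(k-1) = 2.8364
rc^k = 3.4844
eta = 0.5734 = 57.3438%

57.3438%


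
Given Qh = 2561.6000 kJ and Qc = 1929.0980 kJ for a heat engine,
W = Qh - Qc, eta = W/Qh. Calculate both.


W = 2561.6000 - 1929.0980 = 632.5020 kJ
eta = 632.5020 / 2561.6000 = 0.2469 = 24.6917%

W = 632.5020 kJ, eta = 24.6917%


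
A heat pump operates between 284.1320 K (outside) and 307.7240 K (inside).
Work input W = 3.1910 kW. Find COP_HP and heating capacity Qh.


COP = 307.7240 / 23.5920 = 13.0436
Qh = 13.0436 * 3.1910 = 41.6220 kW

COP = 13.0436, Qh = 41.6220 kW


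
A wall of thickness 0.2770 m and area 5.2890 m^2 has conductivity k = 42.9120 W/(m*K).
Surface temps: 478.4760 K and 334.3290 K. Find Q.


dT = 144.1470 K
Q = 42.9120 * 5.2890 * 144.1470 / 0.2770 = 118107.6864 W

118107.6864 W


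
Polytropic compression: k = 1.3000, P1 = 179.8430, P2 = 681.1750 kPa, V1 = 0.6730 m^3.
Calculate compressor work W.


(k-1)/k = 0.2308
(P2/P1)^exp = 1.3598
W = 4.3333 * 179.8430 * 0.6730 * (1.3598 - 1) = 188.6986 kJ

188.6986 kJ


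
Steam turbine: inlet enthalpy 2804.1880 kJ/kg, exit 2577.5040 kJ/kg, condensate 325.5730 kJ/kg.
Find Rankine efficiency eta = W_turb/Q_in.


W = 226.6840 kJ/kg
Q_in = 2478.6150 kJ/kg
eta = 0.0915 = 9.1456%

eta = 9.1456%


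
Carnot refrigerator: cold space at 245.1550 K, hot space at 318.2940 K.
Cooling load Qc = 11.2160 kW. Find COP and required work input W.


COP = 245.1550 / 73.1390 = 3.3519
W = 11.2160 / 3.3519 = 3.3462 kW

COP = 3.3519, W = 3.3462 kW


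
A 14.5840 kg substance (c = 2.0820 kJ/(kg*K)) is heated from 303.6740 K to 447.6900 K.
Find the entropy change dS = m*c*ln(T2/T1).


T2/T1 = 1.4742
ln(T2/T1) = 0.3881
dS = 14.5840 * 2.0820 * 0.3881 = 11.7856 kJ/K

11.7856 kJ/K


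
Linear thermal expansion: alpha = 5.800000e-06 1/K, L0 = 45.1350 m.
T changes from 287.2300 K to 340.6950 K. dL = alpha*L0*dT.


dT = 53.4650 K
dL = 5.800000e-06 * 45.1350 * 53.4650 = 0.013996 m
L_final = 45.148996 m

dL = 0.013996 m


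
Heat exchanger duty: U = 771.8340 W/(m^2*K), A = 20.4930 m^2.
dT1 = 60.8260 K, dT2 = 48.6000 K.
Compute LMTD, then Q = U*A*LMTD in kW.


LMTD = 54.4846 K
Q = 771.8340 * 20.4930 * 54.4846 = 861793.0502 W = 861.7931 kW

861.7931 kW


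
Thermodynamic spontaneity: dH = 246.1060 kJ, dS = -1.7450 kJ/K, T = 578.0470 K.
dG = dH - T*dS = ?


T*dS = 578.0470 * -1.7450 = -1008.6920 kJ
dG = 246.1060 + 1008.6920 = 1254.7980 kJ (non-spontaneous)

dG = 1254.7980 kJ, non-spontaneous


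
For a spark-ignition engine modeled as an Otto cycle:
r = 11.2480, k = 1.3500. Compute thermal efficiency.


r^(k-1) = 2.3328
eta = 1 - 1/2.3328 = 0.5713 = 57.1329%

57.1329%


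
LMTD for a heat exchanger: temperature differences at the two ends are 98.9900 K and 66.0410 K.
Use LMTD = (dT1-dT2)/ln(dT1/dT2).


dT1/dT2 = 1.4989
ln(dT1/dT2) = 0.4047
LMTD = 32.9490 / 0.4047 = 81.4072 K

81.4072 K


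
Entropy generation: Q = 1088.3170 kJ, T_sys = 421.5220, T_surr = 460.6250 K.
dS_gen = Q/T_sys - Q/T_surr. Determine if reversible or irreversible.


dS_sys = 1088.3170/421.5220 = 2.5819 kJ/K
dS_surr = -1088.3170/460.6250 = -2.3627 kJ/K
dS_gen = 2.5819 - 2.3627 = 0.2192 kJ/K (irreversible)

dS_gen = 0.2192 kJ/K, irreversible


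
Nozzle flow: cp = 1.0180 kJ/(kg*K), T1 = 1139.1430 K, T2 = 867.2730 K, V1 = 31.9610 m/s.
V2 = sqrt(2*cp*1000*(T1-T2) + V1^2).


dT = 271.8700 K
2*cp*1000*dT = 553527.3200
V1^2 = 1021.5055
V2 = sqrt(554548.8255) = 744.6804 m/s

744.6804 m/s


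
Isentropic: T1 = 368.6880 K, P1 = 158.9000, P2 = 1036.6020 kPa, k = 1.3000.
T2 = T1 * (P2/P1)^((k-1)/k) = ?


(k-1)/k = 0.2308
(P2/P1)^exp = 1.5416
T2 = 368.6880 * 1.5416 = 568.3525 K

568.3525 K


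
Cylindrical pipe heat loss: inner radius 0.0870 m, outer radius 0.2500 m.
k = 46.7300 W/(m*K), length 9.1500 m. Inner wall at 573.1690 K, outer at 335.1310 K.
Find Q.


dT = 238.0380 K
ln(ro/ri) = 1.0556
Q = 2*pi*46.7300*9.1500*238.0380 / 1.0556 = 605847.1571 W

605847.1571 W


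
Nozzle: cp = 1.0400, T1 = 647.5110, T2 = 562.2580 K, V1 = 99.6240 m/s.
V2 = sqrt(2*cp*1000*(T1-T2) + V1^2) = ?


dT = 85.2530 K
2*cp*1000*dT = 177326.2400
V1^2 = 9924.9414
V2 = sqrt(187251.1814) = 432.7253 m/s

432.7253 m/s


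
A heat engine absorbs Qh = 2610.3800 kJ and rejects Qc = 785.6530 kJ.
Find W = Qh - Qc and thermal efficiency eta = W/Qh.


W = 2610.3800 - 785.6530 = 1824.7270 kJ
eta = 1824.7270 / 2610.3800 = 0.6990 = 69.9027%

W = 1824.7270 kJ, eta = 69.9027%


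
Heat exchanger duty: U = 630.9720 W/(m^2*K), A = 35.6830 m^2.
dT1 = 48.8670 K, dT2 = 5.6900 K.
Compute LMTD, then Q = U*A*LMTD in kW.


LMTD = 20.0787 K
Q = 630.9720 * 35.6830 * 20.0787 = 452070.5963 W = 452.0706 kW

452.0706 kW


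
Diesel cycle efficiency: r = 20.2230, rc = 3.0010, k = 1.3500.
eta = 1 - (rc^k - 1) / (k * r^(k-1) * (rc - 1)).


r^(k-1) = 2.8645
rc^k = 4.4087
eta = 0.5595 = 55.9486%

55.9486%


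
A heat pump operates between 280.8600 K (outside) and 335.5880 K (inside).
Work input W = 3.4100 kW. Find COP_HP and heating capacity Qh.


COP = 335.5880 / 54.7280 = 6.1319
Qh = 6.1319 * 3.4100 = 20.9099 kW

COP = 6.1319, Qh = 20.9099 kW


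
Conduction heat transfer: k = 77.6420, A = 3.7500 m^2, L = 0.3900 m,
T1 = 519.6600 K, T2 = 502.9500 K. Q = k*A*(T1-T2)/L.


dT = 16.7100 K
Q = 77.6420 * 3.7500 * 16.7100 / 0.3900 = 12474.9790 W

12474.9790 W


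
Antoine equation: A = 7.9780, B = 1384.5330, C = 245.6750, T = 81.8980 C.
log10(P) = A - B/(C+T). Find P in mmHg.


C+T = 327.5730
B/(C+T) = 4.2266
log10(P) = 7.9780 - 4.2266 = 3.7514
P = 10^3.7514 = 5641.0564 mmHg

5641.0564 mmHg


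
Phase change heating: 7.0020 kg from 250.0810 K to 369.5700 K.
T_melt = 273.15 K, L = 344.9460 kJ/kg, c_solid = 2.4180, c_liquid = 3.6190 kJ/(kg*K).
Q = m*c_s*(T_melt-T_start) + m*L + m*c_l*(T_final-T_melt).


Q1 (sensible, solid) = 7.0020 * 2.4180 * 23.0690 = 390.5775 kJ
Q2 (latent) = 7.0020 * 344.9460 = 2415.3119 kJ
Q3 (sensible, liquid) = 7.0020 * 3.6190 * 96.4200 = 2443.3057 kJ
Q_total = 5249.1951 kJ

5249.1951 kJ


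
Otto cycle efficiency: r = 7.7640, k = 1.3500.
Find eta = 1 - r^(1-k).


r^(k-1) = 2.0489
eta = 1 - 1/2.0489 = 0.5119 = 51.1944%

51.1944%


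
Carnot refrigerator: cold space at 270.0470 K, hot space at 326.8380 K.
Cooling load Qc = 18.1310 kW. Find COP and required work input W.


COP = 270.0470 / 56.7910 = 4.7551
W = 18.1310 / 4.7551 = 3.8130 kW

COP = 4.7551, W = 3.8130 kW


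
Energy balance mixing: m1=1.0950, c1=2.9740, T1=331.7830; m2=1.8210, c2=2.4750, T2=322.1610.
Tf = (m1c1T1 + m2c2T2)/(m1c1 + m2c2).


num = 2532.4329
den = 7.7635
Tf = 326.1971 K

326.1971 K


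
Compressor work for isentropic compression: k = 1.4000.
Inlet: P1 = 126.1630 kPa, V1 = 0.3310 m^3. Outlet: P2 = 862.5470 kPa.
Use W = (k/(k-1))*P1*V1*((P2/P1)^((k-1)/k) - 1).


(k-1)/k = 0.2857
(P2/P1)^exp = 1.7319
W = 3.5000 * 126.1630 * 0.3310 * (1.7319 - 1) = 106.9779 kJ

106.9779 kJ


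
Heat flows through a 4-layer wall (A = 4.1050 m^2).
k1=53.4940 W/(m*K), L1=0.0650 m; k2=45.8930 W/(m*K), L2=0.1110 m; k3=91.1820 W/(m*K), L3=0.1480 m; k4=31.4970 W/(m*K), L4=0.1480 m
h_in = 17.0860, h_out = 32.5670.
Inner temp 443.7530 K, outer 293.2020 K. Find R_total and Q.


R_conv_in = 1/(17.0860*4.1050) = 0.0143
R_1 = 0.0650/(53.4940*4.1050) = 0.0003
R_2 = 0.1110/(45.8930*4.1050) = 0.0006
R_3 = 0.1480/(91.1820*4.1050) = 0.0004
R_4 = 0.1480/(31.4970*4.1050) = 0.0011
R_conv_out = 1/(32.5670*4.1050) = 0.0075
R_total = 0.0242 K/W
Q = 150.5510 / 0.0242 = 6230.6412 W

R_total = 0.0242 K/W, Q = 6230.6412 W


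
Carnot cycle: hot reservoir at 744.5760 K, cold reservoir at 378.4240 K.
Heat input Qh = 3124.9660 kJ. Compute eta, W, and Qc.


eta = 1 - 378.4240/744.5760 = 0.4918
W = 0.4918 * 3124.9660 = 1536.7304 kJ
Qc = 3124.9660 - 1536.7304 = 1588.2356 kJ

eta = 49.1759%, W = 1536.7304 kJ, Qc = 1588.2356 kJ


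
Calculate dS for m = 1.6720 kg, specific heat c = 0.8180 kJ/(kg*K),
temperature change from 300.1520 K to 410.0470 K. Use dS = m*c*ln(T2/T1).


T2/T1 = 1.3661
ln(T2/T1) = 0.3120
dS = 1.6720 * 0.8180 * 0.3120 = 0.4267 kJ/K

0.4267 kJ/K


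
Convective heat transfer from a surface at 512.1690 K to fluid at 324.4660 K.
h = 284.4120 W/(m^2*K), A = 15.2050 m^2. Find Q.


dT = 187.7030 K
Q = 284.4120 * 15.2050 * 187.7030 = 811718.7066 W

811718.7066 W


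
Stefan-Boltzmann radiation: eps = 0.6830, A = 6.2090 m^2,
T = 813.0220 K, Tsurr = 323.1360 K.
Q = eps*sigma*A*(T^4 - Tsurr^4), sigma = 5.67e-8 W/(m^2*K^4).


T^4 = 4.3693e+11
Tsurr^4 = 1.0903e+10
Q = 0.6830 * 5.67e-8 * 6.2090 * 4.2602e+11 = 102437.7243 W

102437.7243 W


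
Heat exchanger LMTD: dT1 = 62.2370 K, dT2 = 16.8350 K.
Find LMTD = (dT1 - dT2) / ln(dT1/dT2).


dT1/dT2 = 3.6969
ln(dT1/dT2) = 1.3075
LMTD = 45.4020 / 1.3075 = 34.7246 K

34.7246 K


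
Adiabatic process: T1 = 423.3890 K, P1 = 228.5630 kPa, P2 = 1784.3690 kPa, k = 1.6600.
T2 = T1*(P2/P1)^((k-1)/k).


(k-1)/k = 0.3976
(P2/P1)^exp = 2.2638
T2 = 423.3890 * 2.2638 = 958.4744 K

958.4744 K


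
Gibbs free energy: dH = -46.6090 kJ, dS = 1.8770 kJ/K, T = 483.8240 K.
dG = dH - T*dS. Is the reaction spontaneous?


T*dS = 483.8240 * 1.8770 = 908.1376 kJ
dG = -46.6090 - 908.1376 = -954.7466 kJ (spontaneous)

dG = -954.7466 kJ, spontaneous


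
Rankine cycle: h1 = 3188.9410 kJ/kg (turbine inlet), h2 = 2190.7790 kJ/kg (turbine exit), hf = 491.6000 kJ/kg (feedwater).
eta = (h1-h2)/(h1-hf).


W = 998.1620 kJ/kg
Q_in = 2697.3410 kJ/kg
eta = 0.3701 = 37.0054%

eta = 37.0054%


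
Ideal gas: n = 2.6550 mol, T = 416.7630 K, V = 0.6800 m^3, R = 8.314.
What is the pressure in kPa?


P = nRT/V = 2.6550 * 8.314 * 416.7630 / 0.6800
= 9199.4889 / 0.6800 = 13528.6602 Pa = 13.5287 kPa

13.5287 kPa


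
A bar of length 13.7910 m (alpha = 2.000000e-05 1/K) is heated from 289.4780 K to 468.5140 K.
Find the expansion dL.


dT = 179.0360 K
dL = 2.000000e-05 * 13.7910 * 179.0360 = 0.049382 m
L_final = 13.840382 m

dL = 0.049382 m


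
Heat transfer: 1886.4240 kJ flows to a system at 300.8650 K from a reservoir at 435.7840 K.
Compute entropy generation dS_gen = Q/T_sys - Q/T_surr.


dS_sys = 1886.4240/300.8650 = 6.2700 kJ/K
dS_surr = -1886.4240/435.7840 = -4.3288 kJ/K
dS_gen = 6.2700 - 4.3288 = 1.9412 kJ/K (irreversible)

dS_gen = 1.9412 kJ/K, irreversible


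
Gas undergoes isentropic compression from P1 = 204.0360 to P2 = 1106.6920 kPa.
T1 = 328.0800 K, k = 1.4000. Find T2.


(k-1)/k = 0.2857
(P2/P1)^exp = 1.6211
T2 = 328.0800 * 1.6211 = 531.8455 K

531.8455 K


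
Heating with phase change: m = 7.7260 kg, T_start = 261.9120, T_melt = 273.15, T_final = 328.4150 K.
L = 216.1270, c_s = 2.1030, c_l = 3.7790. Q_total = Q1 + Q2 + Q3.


Q1 (sensible, solid) = 7.7260 * 2.1030 * 11.2380 = 182.5925 kJ
Q2 (latent) = 7.7260 * 216.1270 = 1669.7972 kJ
Q3 (sensible, liquid) = 7.7260 * 3.7790 * 55.2650 = 1613.5476 kJ
Q_total = 3465.9373 kJ

3465.9373 kJ


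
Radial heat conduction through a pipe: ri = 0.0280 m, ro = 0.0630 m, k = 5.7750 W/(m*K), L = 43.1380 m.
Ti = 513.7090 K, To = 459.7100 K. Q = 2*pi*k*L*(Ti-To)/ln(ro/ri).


dT = 53.9990 K
ln(ro/ri) = 0.8109
Q = 2*pi*5.7750*43.1380*53.9990 / 0.8109 = 104230.3263 W

104230.3263 W


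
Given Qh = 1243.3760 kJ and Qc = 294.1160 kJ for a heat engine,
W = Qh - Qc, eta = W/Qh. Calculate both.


W = 1243.3760 - 294.1160 = 949.2600 kJ
eta = 949.2600 / 1243.3760 = 0.7635 = 76.3454%

W = 949.2600 kJ, eta = 76.3454%


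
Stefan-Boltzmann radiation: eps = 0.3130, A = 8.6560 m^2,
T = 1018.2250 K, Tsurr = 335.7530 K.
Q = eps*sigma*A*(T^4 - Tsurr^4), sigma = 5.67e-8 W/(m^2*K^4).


T^4 = 1.0749e+12
Tsurr^4 = 1.2708e+10
Q = 0.3130 * 5.67e-8 * 8.6560 * 1.0622e+12 = 163175.3998 W

163175.3998 W


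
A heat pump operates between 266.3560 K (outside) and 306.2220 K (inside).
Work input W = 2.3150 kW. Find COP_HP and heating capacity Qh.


COP = 306.2220 / 39.8660 = 7.6813
Qh = 7.6813 * 2.3150 = 17.7822 kW

COP = 7.6813, Qh = 17.7822 kW


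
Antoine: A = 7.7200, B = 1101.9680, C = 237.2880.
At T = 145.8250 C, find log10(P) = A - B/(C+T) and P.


C+T = 383.1130
B/(C+T) = 2.8764
log10(P) = 7.7200 - 2.8764 = 4.8436
P = 10^4.8436 = 69766.6054 mmHg

69766.6054 mmHg


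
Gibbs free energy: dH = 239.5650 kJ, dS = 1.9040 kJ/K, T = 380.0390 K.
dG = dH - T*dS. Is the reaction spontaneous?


T*dS = 380.0390 * 1.9040 = 723.5943 kJ
dG = 239.5650 - 723.5943 = -484.0293 kJ (spontaneous)

dG = -484.0293 kJ, spontaneous


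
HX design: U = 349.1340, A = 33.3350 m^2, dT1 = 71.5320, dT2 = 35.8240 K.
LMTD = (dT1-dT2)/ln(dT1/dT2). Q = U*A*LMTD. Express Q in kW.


LMTD = 51.6365 K
Q = 349.1340 * 33.3350 * 51.6365 = 600964.8725 W = 600.9649 kW

600.9649 kW


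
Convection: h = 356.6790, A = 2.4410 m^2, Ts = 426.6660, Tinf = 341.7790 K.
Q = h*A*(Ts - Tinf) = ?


dT = 84.8870 K
Q = 356.6790 * 2.4410 * 84.8870 = 73907.1585 W

73907.1585 W


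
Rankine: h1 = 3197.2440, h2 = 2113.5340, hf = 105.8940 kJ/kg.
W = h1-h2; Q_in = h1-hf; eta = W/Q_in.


W = 1083.7100 kJ/kg
Q_in = 3091.3500 kJ/kg
eta = 0.3506 = 35.0562%

eta = 35.0562%


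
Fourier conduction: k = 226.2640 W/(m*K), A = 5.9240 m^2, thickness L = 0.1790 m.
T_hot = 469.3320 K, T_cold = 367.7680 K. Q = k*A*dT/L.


dT = 101.5640 K
Q = 226.2640 * 5.9240 * 101.5640 / 0.1790 = 760531.6220 W

760531.6220 W


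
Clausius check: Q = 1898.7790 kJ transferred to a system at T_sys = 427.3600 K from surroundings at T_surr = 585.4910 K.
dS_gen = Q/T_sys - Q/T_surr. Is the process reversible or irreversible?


dS_sys = 1898.7790/427.3600 = 4.4430 kJ/K
dS_surr = -1898.7790/585.4910 = -3.2431 kJ/K
dS_gen = 4.4430 - 3.2431 = 1.2000 kJ/K (irreversible)

dS_gen = 1.2000 kJ/K, irreversible


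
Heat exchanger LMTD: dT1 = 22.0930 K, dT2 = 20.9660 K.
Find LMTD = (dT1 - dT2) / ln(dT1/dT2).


dT1/dT2 = 1.0538
ln(dT1/dT2) = 0.0524
LMTD = 1.1270 / 0.0524 = 21.5246 K

21.5246 K


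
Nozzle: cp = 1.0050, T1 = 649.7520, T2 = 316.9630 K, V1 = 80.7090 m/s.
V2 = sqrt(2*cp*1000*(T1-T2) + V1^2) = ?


dT = 332.7890 K
2*cp*1000*dT = 668905.8900
V1^2 = 6513.9427
V2 = sqrt(675419.8327) = 821.8393 m/s

821.8393 m/s


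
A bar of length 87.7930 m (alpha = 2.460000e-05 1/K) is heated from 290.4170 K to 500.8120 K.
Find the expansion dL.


dT = 210.3950 K
dL = 2.460000e-05 * 87.7930 * 210.3950 = 0.454392 m
L_final = 88.247392 m

dL = 0.454392 m


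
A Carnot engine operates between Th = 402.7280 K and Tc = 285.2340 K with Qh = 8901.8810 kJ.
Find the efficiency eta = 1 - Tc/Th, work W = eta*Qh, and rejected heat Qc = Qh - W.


eta = 1 - 285.2340/402.7280 = 0.2917
W = 0.2917 * 8901.8810 = 2597.0819 kJ
Qc = 8901.8810 - 2597.0819 = 6304.7991 kJ

eta = 29.1745%, W = 2597.0819 kJ, Qc = 6304.7991 kJ


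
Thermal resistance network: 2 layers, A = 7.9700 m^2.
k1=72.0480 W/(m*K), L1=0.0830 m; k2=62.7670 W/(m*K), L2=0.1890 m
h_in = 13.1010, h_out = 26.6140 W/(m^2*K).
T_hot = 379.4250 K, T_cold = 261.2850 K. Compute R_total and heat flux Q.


R_conv_in = 1/(13.1010*7.9700) = 0.0096
R_1 = 0.0830/(72.0480*7.9700) = 0.0001
R_2 = 0.1890/(62.7670*7.9700) = 0.0004
R_conv_out = 1/(26.6140*7.9700) = 0.0047
R_total = 0.0148 K/W
Q = 118.1400 / 0.0148 = 7974.9003 W

R_total = 0.0148 K/W, Q = 7974.9003 W


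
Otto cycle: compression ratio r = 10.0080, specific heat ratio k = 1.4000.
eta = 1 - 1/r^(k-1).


r^(k-1) = 2.5127
eta = 1 - 1/2.5127 = 0.6020 = 60.2020%

60.2020%


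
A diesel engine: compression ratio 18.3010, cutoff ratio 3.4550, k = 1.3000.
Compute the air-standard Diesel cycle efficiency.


r^(k-1) = 2.3919
rc^k = 5.0117
eta = 0.4745 = 47.4482%

47.4482%


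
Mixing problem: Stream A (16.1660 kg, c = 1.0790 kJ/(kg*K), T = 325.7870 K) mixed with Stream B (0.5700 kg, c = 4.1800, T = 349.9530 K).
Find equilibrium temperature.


num = 6516.5378
den = 19.8257
Tf = 328.6912 K

328.6912 K


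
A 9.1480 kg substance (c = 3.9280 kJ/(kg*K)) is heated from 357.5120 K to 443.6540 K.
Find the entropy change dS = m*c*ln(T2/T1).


T2/T1 = 1.2409
ln(T2/T1) = 0.2159
dS = 9.1480 * 3.9280 * 0.2159 = 7.7571 kJ/K

7.7571 kJ/K


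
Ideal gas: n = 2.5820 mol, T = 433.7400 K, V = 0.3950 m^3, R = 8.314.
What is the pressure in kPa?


P = nRT/V = 2.5820 * 8.314 * 433.7400 / 0.3950
= 9310.9873 / 0.3950 = 23572.1197 Pa = 23.5721 kPa

23.5721 kPa


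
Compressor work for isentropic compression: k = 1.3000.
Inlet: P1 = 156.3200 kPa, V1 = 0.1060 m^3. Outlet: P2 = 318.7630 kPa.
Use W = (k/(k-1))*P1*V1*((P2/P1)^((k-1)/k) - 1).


(k-1)/k = 0.2308
(P2/P1)^exp = 1.1787
W = 4.3333 * 156.3200 * 0.1060 * (1.1787 - 1) = 12.8330 kJ

12.8330 kJ


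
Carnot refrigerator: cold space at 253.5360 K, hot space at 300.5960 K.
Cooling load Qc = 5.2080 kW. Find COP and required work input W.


COP = 253.5360 / 47.0600 = 5.3875
W = 5.2080 / 5.3875 = 0.9667 kW

COP = 5.3875, W = 0.9667 kW


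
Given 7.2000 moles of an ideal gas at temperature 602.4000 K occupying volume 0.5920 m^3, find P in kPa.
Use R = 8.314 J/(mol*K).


P = nRT/V = 7.2000 * 8.314 * 602.4000 / 0.5920
= 36060.1459 / 0.5920 = 60912.4086 Pa = 60.9124 kPa

60.9124 kPa


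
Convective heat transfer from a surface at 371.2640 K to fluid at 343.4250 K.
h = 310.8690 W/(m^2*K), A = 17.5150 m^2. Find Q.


dT = 27.8390 K
Q = 310.8690 * 17.5150 * 27.8390 = 151579.7508 W

151579.7508 W


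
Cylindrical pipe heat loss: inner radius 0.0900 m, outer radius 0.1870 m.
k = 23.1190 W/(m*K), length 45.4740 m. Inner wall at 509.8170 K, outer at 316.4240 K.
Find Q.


dT = 193.3930 K
ln(ro/ri) = 0.7313
Q = 2*pi*23.1190*45.4740*193.3930 / 0.7313 = 1746859.0871 W

1746859.0871 W


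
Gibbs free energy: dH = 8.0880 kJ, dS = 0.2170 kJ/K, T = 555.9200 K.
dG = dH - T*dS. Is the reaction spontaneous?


T*dS = 555.9200 * 0.2170 = 120.6346 kJ
dG = 8.0880 - 120.6346 = -112.5466 kJ (spontaneous)

dG = -112.5466 kJ, spontaneous


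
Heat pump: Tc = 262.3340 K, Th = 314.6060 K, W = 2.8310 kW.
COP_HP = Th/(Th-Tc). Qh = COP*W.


COP = 314.6060 / 52.2720 = 6.0186
Qh = 6.0186 * 2.8310 = 17.0388 kW

COP = 6.0186, Qh = 17.0388 kW


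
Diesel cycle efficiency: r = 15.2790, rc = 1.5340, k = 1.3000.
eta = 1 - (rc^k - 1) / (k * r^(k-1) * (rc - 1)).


r^(k-1) = 2.2658
rc^k = 1.7441
eta = 0.5269 = 52.6934%

52.6934%


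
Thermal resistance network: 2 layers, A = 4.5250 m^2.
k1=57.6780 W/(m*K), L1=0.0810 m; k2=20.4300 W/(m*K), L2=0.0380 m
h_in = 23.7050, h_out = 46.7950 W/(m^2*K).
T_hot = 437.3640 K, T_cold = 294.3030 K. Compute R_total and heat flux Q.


R_conv_in = 1/(23.7050*4.5250) = 0.0093
R_1 = 0.0810/(57.6780*4.5250) = 0.0003
R_2 = 0.0380/(20.4300*4.5250) = 0.0004
R_conv_out = 1/(46.7950*4.5250) = 0.0047
R_total = 0.0148 K/W
Q = 143.0610 / 0.0148 = 9688.0765 W

R_total = 0.0148 K/W, Q = 9688.0765 W


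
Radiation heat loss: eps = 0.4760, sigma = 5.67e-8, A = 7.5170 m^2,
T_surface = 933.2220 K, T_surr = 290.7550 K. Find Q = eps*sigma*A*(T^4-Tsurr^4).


T^4 = 7.5847e+11
Tsurr^4 = 7.1468e+09
Q = 0.4760 * 5.67e-8 * 7.5170 * 7.5133e+11 = 152427.3392 W

152427.3392 W


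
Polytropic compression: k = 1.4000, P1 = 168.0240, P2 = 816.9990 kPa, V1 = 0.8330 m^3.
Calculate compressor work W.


(k-1)/k = 0.2857
(P2/P1)^exp = 1.5712
W = 3.5000 * 168.0240 * 0.8330 * (1.5712 - 1) = 279.8363 kJ

279.8363 kJ


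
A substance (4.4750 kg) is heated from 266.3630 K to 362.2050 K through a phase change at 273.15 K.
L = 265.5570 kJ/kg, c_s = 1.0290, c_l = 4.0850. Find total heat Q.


Q1 (sensible, solid) = 4.4750 * 1.0290 * 6.7870 = 31.2526 kJ
Q2 (latent) = 4.4750 * 265.5570 = 1188.3676 kJ
Q3 (sensible, liquid) = 4.4750 * 4.0850 * 89.0550 = 1627.9588 kJ
Q_total = 2847.5790 kJ

2847.5790 kJ


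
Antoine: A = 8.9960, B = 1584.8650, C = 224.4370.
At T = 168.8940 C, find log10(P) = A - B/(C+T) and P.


C+T = 393.3310
B/(C+T) = 4.0293
log10(P) = 8.9960 - 4.0293 = 4.9667
P = 10^4.9667 = 92610.0888 mmHg

92610.0888 mmHg


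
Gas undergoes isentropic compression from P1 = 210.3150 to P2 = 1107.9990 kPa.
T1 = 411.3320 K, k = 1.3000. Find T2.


(k-1)/k = 0.2308
(P2/P1)^exp = 1.4674
T2 = 411.3320 * 1.4674 = 603.5754 K

603.5754 K


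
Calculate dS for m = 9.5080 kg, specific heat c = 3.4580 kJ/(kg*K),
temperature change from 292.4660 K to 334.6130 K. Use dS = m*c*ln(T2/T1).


T2/T1 = 1.1441
ln(T2/T1) = 0.1346
dS = 9.5080 * 3.4580 * 0.1346 = 4.4263 kJ/K

4.4263 kJ/K


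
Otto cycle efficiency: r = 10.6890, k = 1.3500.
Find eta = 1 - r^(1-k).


r^(k-1) = 2.2915
eta = 1 - 1/2.2915 = 0.5636 = 56.3613%

56.3613%


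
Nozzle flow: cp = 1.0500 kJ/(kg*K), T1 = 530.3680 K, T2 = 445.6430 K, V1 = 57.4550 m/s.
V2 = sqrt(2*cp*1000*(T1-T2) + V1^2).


dT = 84.7250 K
2*cp*1000*dT = 177922.5000
V1^2 = 3301.0770
V2 = sqrt(181223.5770) = 425.7036 m/s

425.7036 m/s


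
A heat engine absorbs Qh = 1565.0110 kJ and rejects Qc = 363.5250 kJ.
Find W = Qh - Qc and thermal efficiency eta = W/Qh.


W = 1565.0110 - 363.5250 = 1201.4860 kJ
eta = 1201.4860 / 1565.0110 = 0.7677 = 76.7717%

W = 1201.4860 kJ, eta = 76.7717%


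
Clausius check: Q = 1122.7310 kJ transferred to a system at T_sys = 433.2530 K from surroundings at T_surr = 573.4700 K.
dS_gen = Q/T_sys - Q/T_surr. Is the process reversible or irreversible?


dS_sys = 1122.7310/433.2530 = 2.5914 kJ/K
dS_surr = -1122.7310/573.4700 = -1.9578 kJ/K
dS_gen = 2.5914 - 1.9578 = 0.6336 kJ/K (irreversible)

dS_gen = 0.6336 kJ/K, irreversible


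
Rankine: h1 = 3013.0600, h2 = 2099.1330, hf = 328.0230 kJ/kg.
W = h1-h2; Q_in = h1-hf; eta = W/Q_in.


W = 913.9270 kJ/kg
Q_in = 2685.0370 kJ/kg
eta = 0.3404 = 34.0378%

eta = 34.0378%


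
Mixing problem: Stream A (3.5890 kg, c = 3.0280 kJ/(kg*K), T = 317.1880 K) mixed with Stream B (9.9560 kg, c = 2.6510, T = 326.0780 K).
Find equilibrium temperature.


num = 12053.3308
den = 37.2608
Tf = 323.4851 K

323.4851 K


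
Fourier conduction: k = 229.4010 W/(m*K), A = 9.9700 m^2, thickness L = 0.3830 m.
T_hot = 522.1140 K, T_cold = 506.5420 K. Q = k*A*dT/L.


dT = 15.5720 K
Q = 229.4010 * 9.9700 * 15.5720 / 0.3830 = 92989.9654 W

92989.9654 W


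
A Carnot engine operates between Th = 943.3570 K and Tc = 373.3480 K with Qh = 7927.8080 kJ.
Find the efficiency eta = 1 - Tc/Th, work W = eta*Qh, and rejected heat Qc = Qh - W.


eta = 1 - 373.3480/943.3570 = 0.6042
W = 0.6042 * 7927.8080 = 4790.2564 kJ
Qc = 7927.8080 - 4790.2564 = 3137.5516 kJ

eta = 60.4235%, W = 4790.2564 kJ, Qc = 3137.5516 kJ


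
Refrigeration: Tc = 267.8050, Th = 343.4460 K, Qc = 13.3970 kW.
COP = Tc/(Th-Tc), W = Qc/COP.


COP = 267.8050 / 75.6410 = 3.5405
W = 13.3970 / 3.5405 = 3.7840 kW

COP = 3.5405, W = 3.7840 kW


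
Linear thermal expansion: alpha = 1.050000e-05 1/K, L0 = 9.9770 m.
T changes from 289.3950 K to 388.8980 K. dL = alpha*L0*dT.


dT = 99.5030 K
dL = 1.050000e-05 * 9.9770 * 99.5030 = 0.010424 m
L_final = 9.987424 m

dL = 0.010424 m


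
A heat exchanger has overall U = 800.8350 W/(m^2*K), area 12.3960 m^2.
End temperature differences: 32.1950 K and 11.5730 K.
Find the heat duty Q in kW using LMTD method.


LMTD = 20.1557 K
Q = 800.8350 * 12.3960 * 20.1557 = 200088.3836 W = 200.0884 kW

200.0884 kW


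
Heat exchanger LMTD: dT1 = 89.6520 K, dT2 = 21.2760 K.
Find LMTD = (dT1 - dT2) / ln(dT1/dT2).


dT1/dT2 = 4.2138
ln(dT1/dT2) = 1.4384
LMTD = 68.3760 / 1.4384 = 47.5376 K

47.5376 K


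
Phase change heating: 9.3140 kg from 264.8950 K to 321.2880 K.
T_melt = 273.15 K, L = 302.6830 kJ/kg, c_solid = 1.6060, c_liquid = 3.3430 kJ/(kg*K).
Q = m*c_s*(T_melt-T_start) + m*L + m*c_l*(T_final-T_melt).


Q1 (sensible, solid) = 9.3140 * 1.6060 * 8.2550 = 123.4806 kJ
Q2 (latent) = 9.3140 * 302.6830 = 2819.1895 kJ
Q3 (sensible, liquid) = 9.3140 * 3.3430 * 48.1380 = 1498.8586 kJ
Q_total = 4441.5287 kJ

4441.5287 kJ


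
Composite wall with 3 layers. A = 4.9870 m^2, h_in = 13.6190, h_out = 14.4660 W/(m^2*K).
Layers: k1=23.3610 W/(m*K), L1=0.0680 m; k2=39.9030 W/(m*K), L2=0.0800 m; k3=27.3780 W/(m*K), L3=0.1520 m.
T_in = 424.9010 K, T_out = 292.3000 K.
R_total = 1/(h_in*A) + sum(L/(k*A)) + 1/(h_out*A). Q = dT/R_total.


R_conv_in = 1/(13.6190*4.9870) = 0.0147
R_1 = 0.0680/(23.3610*4.9870) = 0.0006
R_2 = 0.0800/(39.9030*4.9870) = 0.0004
R_3 = 0.1520/(27.3780*4.9870) = 0.0011
R_conv_out = 1/(14.4660*4.9870) = 0.0139
R_total = 0.0307 K/W
Q = 132.6010 / 0.0307 = 4321.4768 W

R_total = 0.0307 K/W, Q = 4321.4768 W


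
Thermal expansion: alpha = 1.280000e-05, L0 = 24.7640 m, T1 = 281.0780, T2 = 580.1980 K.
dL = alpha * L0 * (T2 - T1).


dT = 299.1200 K
dL = 1.280000e-05 * 24.7640 * 299.1200 = 0.094815 m
L_final = 24.858815 m

dL = 0.094815 m


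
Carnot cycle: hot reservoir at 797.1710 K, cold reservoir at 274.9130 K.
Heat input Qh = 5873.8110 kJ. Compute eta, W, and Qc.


eta = 1 - 274.9130/797.1710 = 0.6551
W = 0.6551 * 5873.8110 = 3848.1641 kJ
Qc = 5873.8110 - 3848.1641 = 2025.6469 kJ

eta = 65.5139%, W = 3848.1641 kJ, Qc = 2025.6469 kJ


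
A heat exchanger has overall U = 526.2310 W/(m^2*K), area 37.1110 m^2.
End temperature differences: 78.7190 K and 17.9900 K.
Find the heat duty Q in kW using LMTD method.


LMTD = 41.1424 K
Q = 526.2310 * 37.1110 * 41.1424 = 803468.2185 W = 803.4682 kW

803.4682 kW


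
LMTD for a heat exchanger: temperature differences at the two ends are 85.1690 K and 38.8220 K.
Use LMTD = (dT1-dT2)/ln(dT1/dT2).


dT1/dT2 = 2.1938
ln(dT1/dT2) = 0.7857
LMTD = 46.3470 / 0.7857 = 58.9919 K

58.9919 K


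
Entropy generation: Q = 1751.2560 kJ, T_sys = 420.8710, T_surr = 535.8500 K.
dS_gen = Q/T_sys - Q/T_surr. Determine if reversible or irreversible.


dS_sys = 1751.2560/420.8710 = 4.1610 kJ/K
dS_surr = -1751.2560/535.8500 = -3.2682 kJ/K
dS_gen = 4.1610 - 3.2682 = 0.8928 kJ/K (irreversible)

dS_gen = 0.8928 kJ/K, irreversible
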